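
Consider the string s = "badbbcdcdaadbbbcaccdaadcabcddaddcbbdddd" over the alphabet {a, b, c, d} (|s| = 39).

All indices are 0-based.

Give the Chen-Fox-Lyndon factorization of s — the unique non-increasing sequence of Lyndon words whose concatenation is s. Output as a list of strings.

emit factor 1: 'b' (i=0, period=1)
emit factor 2: 'adbbcdcd' (i=1, period=8)
emit factor 3: 'aadbbbcaccdaadcabcddaddcbbdddd' (i=9, period=30)

["b", "adbbcdcd", "aadbbbcaccdaadcabcddaddcbbdddd"]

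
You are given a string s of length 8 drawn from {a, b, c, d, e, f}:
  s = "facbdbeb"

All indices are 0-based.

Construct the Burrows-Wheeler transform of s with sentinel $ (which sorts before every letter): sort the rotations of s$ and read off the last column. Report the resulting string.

bfecdabb$

rank  rotation   last
    0  $facbdbeb  b
    1  acbdbeb$f  f
    2  b$facbdbe  e
    3  bdbeb$fac  c
    4  beb$facbd  d
    5  cbdbeb$fa  a
    6  dbeb$facb  b
    7  eb$facbdb  b
    8  facbdbeb$  $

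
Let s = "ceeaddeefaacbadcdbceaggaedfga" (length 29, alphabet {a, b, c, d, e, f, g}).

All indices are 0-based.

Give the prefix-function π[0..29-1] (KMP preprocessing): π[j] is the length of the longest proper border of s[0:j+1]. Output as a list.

[0, 0, 0, 0, 0, 0, 0, 0, 0, 0, 0, 1, 0, 0, 0, 1, 0, 0, 1, 2, 0, 0, 0, 0, 0, 0, 0, 0, 0]

π[0] = 0
j=1 s[j]='e': π[1]=0 (border '')
j=2 s[j]='e': π[2]=0 (border '')
j=3 s[j]='a': π[3]=0 (border '')
j=4 s[j]='d': π[4]=0 (border '')
j=5 s[j]='d': π[5]=0 (border '')
j=6 s[j]='e': π[6]=0 (border '')
j=7 s[j]='e': π[7]=0 (border '')
j=8 s[j]='f': π[8]=0 (border '')
j=9 s[j]='a': π[9]=0 (border '')
j=10 s[j]='a': π[10]=0 (border '')
j=11 s[j]='c': π[11]=1 (border 'c')
j=12 s[j]='b': k: 1→0; π[12]=0 (border '')
j=13 s[j]='a': π[13]=0 (border '')
j=14 s[j]='d': π[14]=0 (border '')
j=15 s[j]='c': π[15]=1 (border 'c')
j=16 s[j]='d': k: 1→0; π[16]=0 (border '')
j=17 s[j]='b': π[17]=0 (border '')
j=18 s[j]='c': π[18]=1 (border 'c')
j=19 s[j]='e': π[19]=2 (border 'ce')
j=20 s[j]='a': k: 2→0; π[20]=0 (border '')
j=21 s[j]='g': π[21]=0 (border '')
j=22 s[j]='g': π[22]=0 (border '')
j=23 s[j]='a': π[23]=0 (border '')
j=24 s[j]='e': π[24]=0 (border '')
j=25 s[j]='d': π[25]=0 (border '')
j=26 s[j]='f': π[26]=0 (border '')
j=27 s[j]='g': π[27]=0 (border '')
j=28 s[j]='a': π[28]=0 (border '')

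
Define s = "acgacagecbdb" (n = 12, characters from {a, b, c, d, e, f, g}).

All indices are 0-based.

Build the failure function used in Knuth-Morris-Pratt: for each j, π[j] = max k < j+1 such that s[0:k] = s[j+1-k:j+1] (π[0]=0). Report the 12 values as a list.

[0, 0, 0, 1, 2, 1, 0, 0, 0, 0, 0, 0]

π[0] = 0
j=1 s[j]='c': π[1]=0 (border '')
j=2 s[j]='g': π[2]=0 (border '')
j=3 s[j]='a': π[3]=1 (border 'a')
j=4 s[j]='c': π[4]=2 (border 'ac')
j=5 s[j]='a': k: 2→0; π[5]=1 (border 'a')
j=6 s[j]='g': k: 1→0; π[6]=0 (border '')
j=7 s[j]='e': π[7]=0 (border '')
j=8 s[j]='c': π[8]=0 (border '')
j=9 s[j]='b': π[9]=0 (border '')
j=10 s[j]='d': π[10]=0 (border '')
j=11 s[j]='b': π[11]=0 (border '')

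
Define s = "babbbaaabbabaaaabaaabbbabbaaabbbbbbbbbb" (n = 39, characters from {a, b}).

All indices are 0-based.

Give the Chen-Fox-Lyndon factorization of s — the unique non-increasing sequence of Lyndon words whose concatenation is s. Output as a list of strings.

["b", "abbb", "aaabbab", "aaaabaaabbbabbaaabbbbbbbbbb"]

emit factor 1: 'b' (i=0, period=1)
emit factor 2: 'abbb' (i=1, period=4)
emit factor 3: 'aaabbab' (i=5, period=7)
emit factor 4: 'aaaabaaabbbabbaaabbbbbbbbbb' (i=12, period=27)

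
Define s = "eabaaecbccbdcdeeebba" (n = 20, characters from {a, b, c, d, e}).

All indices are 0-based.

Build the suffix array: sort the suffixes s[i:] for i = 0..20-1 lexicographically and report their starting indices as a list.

[19, 3, 1, 4, 18, 2, 17, 7, 10, 6, 9, 8, 12, 11, 13, 0, 16, 5, 15, 14]

sorted suffixes:
  #0 SA[0]=19  'a'
  #1 SA[1]=3  'aaecbccbdcdeeebba'
  #2 SA[2]=1  'abaaecbccbdcdeeebba'
  #3 SA[3]=4  'aecbccbdcdeeebba'
  #4 SA[4]=18  'ba'
  #5 SA[5]=2  'baaecbccbdcdeeebba'
  #6 SA[6]=17  'bba'
  #7 SA[7]=7  'bccbdcdeeebba'
  #8 SA[8]=10  'bdcdeeebba'
  #9 SA[9]=6  'cbccbdcdeeebba'
  #10 SA[10]=9  'cbdcdeeebba'
  #11 SA[11]=8  'ccbdcdeeebba'
  #12 SA[12]=12  'cdeeebba'
  #13 SA[13]=11  'dcdeeebba'
  #14 SA[14]=13  'deeebba'
  #15 SA[15]=0  'eabaaecbccbdcdeeebba'
  #16 SA[16]=16  'ebba'
  #17 SA[17]=5  'ecbccbdcdeeebba'
  #18 SA[18]=15  'eebba'
  #19 SA[19]=14  'eeebba'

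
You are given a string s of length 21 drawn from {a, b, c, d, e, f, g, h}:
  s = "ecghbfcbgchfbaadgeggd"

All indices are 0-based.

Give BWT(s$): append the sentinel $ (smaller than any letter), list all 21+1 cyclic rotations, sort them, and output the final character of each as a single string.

dbafhcfegga$ghbbgdecgc

rank  rotation                last
    0  $ecghbfcbgchfbaadgeggd  d
    1  aadgeggd$ecghbfcbgchfb  b
    2  adgeggd$ecghbfcbgchfba  a
    3  baadgeggd$ecghbfcbgchf  f
    4  bfcbgchfbaadgeggd$ecgh  h
    5  bgchfbaadgeggd$ecghbfc  c
    6  cbgchfbaadgeggd$ecghbf  f
    7  cghbfcbgchfbaadgeggd$e  e
    8  chfbaadgeggd$ecghbfcbg  g
    9  d$ecghbfcbgchfbaadgegg  g
   10  dgeggd$ecghbfcbgchfbaa  a
   11  ecghbfcbgchfbaadgeggd$  $
   12  eggd$ecghbfcbgchfbaadg  g
   13  fbaadgeggd$ecghbfcbgch  h
   14  fcbgchfbaadgeggd$ecghb  b
   15  gchfbaadgeggd$ecghbfcb  b
   16  gd$ecghbfcbgchfbaadgeg  g
   17  geggd$ecghbfcbgchfbaad  d
   18  ggd$ecghbfcbgchfbaadge  e
   19  ghbfcbgchfbaadgeggd$ec  c
   20  hbfcbgchfbaadgeggd$ecg  g
   21  hfbaadgeggd$ecghbfcbgc  c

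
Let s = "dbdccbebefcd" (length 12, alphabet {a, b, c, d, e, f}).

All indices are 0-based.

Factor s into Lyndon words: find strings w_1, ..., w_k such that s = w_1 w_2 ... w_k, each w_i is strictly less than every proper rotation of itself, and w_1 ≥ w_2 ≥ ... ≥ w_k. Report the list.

emit factor 1: 'd' (i=0, period=1)
emit factor 2: 'bdccbebefcd' (i=1, period=11)

["d", "bdccbebefcd"]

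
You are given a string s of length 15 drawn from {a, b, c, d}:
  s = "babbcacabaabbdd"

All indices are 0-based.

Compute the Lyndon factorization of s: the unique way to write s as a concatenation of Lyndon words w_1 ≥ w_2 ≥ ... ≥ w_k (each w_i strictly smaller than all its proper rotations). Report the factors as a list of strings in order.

["b", "abbcac", "ab", "aabbdd"]

emit factor 1: 'b' (i=0, period=1)
emit factor 2: 'abbcac' (i=1, period=6)
emit factor 3: 'ab' (i=7, period=2)
emit factor 4: 'aabbdd' (i=9, period=6)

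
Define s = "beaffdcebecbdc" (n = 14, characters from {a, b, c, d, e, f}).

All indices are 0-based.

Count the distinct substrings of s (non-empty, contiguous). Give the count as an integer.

95

sorted suffixes:
  #0 SA[0]=2  'affdcebecbdc'
  #1 SA[1]=11  'bdc'
  #2 SA[2]=0  'beaffdcebecbdc'
  #3 SA[3]=8  'becbdc'
  #4 SA[4]=13  'c'
  #5 SA[5]=10  'cbdc'
  #6 SA[6]=6  'cebecbdc'
  #7 SA[7]=12  'dc'
  #8 SA[8]=5  'dcebecbdc'
  #9 SA[9]=1  'eaffdcebecbdc'
  #10 SA[10]=7  'ebecbdc'
  #11 SA[11]=9  'ecbdc'
  #12 SA[12]=4  'fdcebecbdc'
  #13 SA[13]=3  'ffdcebecbdc'

SA = [2, 11, 0, 8, 13, 10, 6, 12, 5, 1, 7, 9, 4, 3]
i: (SA[i-1],SA[i]) lcp shared
  1: (2,11) 0 ''
  2: (11,0) 1 'b'
  3: (0,8) 2 'be'
  4: (8,13) 0 ''
  5: (13,10) 1 'c'
  6: (10,6) 1 'c'
  7: (6,12) 0 ''
  8: (12,5) 2 'dc'
  9: (5,1) 0 ''
  10: (1,7) 1 'e'
  11: (7,9) 1 'e'
  12: (9,4) 0 ''
  13: (4,3) 1 'f'

n(n+1)/2 = 14·15/2 = 105
Σ LCP = 0 + 0 + 1 + 2 + 0 + 1 + 1 + 0 + 2 + 0 + 1 + 1 + 0 + 1 = 10
distinct = 105 − 10 = 95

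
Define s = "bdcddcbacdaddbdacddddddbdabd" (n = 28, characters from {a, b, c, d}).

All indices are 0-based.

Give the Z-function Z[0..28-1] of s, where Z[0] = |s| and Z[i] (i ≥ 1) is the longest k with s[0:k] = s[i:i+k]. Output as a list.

[28, 0, 0, 0, 0, 0, 1, 0, 0, 0, 0, 0, 0, 2, 0, 0, 0, 0, 0, 0, 0, 0, 0, 2, 0, 0, 2, 0]

Z[0]=28
i=1: outside box; Z[1]=0
i=2: outside box; Z[2]=0
i=3: outside box; Z[3]=0
i=4: outside box; Z[4]=0
i=5: outside box; Z[5]=0
i=6: outside box; Z[6]=1 grow→box=[6,7)
i=7: outside box; Z[7]=0
i=8: outside box; Z[8]=0
i=9: outside box; Z[9]=0
i=10: outside box; Z[10]=0
i=11: outside box; Z[11]=0
i=12: outside box; Z[12]=0
i=13: outside box; Z[13]=2 grow→box=[13,15)
i=14: min(r-i=1, Z[1]=0)=0; Z[14]=0
i=15: outside box; Z[15]=0
i=16: outside box; Z[16]=0
i=17: outside box; Z[17]=0
i=18: outside box; Z[18]=0
i=19: outside box; Z[19]=0
i=20: outside box; Z[20]=0
i=21: outside box; Z[21]=0
i=22: outside box; Z[22]=0
i=23: outside box; Z[23]=2 grow→box=[23,25)
i=24: min(r-i=1, Z[1]=0)=0; Z[24]=0
i=25: outside box; Z[25]=0
i=26: outside box; Z[26]=2 grow→box=[26,28)
i=27: min(r-i=1, Z[1]=0)=0; Z[27]=0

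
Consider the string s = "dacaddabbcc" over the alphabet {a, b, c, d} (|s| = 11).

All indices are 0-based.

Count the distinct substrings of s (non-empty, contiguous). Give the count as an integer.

rank→(start, suffix):
  0 → (6, 'abbcc')
  1 → (1, 'acaddabbcc')
  2 → (3, 'addabbcc')
  3 → (7, 'bbcc')
  4 → (8, 'bcc')
  5 → (10, 'c')
  6 → (2, 'caddabbcc')
  7 → (9, 'cc')
  8 → (5, 'dabbcc')
  9 → (0, 'dacaddabbcc')
  10 → (4, 'ddabbcc')

SA = [6, 1, 3, 7, 8, 10, 2, 9, 5, 0, 4]
i: (SA[i-1],SA[i]) lcp shared
  1: (6,1) 1 'a'
  2: (1,3) 1 'a'
  3: (3,7) 0 ''
  4: (7,8) 1 'b'
  5: (8,10) 0 ''
  6: (10,2) 1 'c'
  7: (2,9) 1 'c'
  8: (9,5) 0 ''
  9: (5,0) 2 'da'
  10: (0,4) 1 'd'

n(n+1)/2 = 11·12/2 = 66
Σ LCP = 0 + 1 + 1 + 0 + 1 + 0 + 1 + 1 + 0 + 2 + 1 = 8
distinct = 66 − 8 = 58

58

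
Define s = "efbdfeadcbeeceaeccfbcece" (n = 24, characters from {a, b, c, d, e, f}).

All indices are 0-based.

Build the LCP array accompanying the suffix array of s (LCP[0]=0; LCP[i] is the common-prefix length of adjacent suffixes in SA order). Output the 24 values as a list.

rank | idx | suffix
   0 |   6 | adcbeeceaeccfbcece
   1 |  14 | aeccfbcece
   2 |  19 | bcece
   3 |   2 | bdfeadcbeeceaeccfbcece
   4 |   9 | beeceaeccfbcece
   5 |   8 | cbeeceaeccfbcece
   6 |  16 | ccfbcece
   7 |  22 | ce
   8 |  12 | ceaeccfbcece
   9 |  20 | cece
  10 |  17 | cfbcece
  11 |   7 | dcbeeceaeccfbcece
  12 |   3 | dfeadcbeeceaeccfbcece
  13 |  23 | e
  14 |   5 | eadcbeeceaeccfbcece
  15 |  13 | eaeccfbcece
  16 |  15 | eccfbcece
  17 |  21 | ece
  18 |  11 | eceaeccfbcece
  19 |  10 | eeceaeccfbcece
  20 |   0 | efbdfeadcbeeceaeccfbcece
  21 |  18 | fbcece
  22 |   1 | fbdfeadcbeeceaeccfbcece
  23 |   4 | feadcbeeceaeccfbcece

SA = [6, 14, 19, 2, 9, 8, 16, 22, 12, 20, 17, 7, 3, 23, 5, 13, 15, 21, 11, 10, 0, 18, 1, 4]
i: (SA[i-1],SA[i]) lcp shared
  1: (6,14) 1 'a'
  2: (14,19) 0 ''
  3: (19,2) 1 'b'
  4: (2,9) 1 'b'
  5: (9,8) 0 ''
  6: (8,16) 1 'c'
  7: (16,22) 1 'c'
  8: (22,12) 2 'ce'
  9: (12,20) 2 'ce'
  10: (20,17) 1 'c'
  11: (17,7) 0 ''
  12: (7,3) 1 'd'
  13: (3,23) 0 ''
  14: (23,5) 1 'e'
  15: (5,13) 2 'ea'
  16: (13,15) 1 'e'
  17: (15,21) 2 'ec'
  18: (21,11) 3 'ece'
  19: (11,10) 1 'e'
  20: (10,0) 1 'e'
  21: (0,18) 0 ''
  22: (18,1) 2 'fb'
  23: (1,4) 1 'f'

[0, 1, 0, 1, 1, 0, 1, 1, 2, 2, 1, 0, 1, 0, 1, 2, 1, 2, 3, 1, 1, 0, 2, 1]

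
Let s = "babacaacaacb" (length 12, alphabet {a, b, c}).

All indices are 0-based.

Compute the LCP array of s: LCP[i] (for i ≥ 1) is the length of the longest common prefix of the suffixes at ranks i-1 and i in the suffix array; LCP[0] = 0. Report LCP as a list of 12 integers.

[0, 3, 1, 1, 5, 2, 0, 1, 2, 0, 4, 1]

rank→(start, suffix):
  0 → (5, 'aacaacb')
  1 → (8, 'aacb')
  2 → (1, 'abacaacaacb')
  3 → (3, 'acaacaacb')
  4 → (6, 'acaacb')
  5 → (9, 'acb')
  6 → (11, 'b')
  7 → (0, 'babacaacaacb')
  8 → (2, 'bacaacaacb')
  9 → (4, 'caacaacb')
  10 → (7, 'caacb')
  11 → (10, 'cb')

SA = [5, 8, 1, 3, 6, 9, 11, 0, 2, 4, 7, 10]
[i] adj suffixes → lcp
  [1] 5/8 → 3 ('aac')
  [2] 8/1 → 1 ('a')
  [3] 1/3 → 1 ('a')
  [4] 3/6 → 5 ('acaac')
  [5] 6/9 → 2 ('ac')
  [6] 9/11 → 0 ('')
  [7] 11/0 → 1 ('b')
  [8] 0/2 → 2 ('ba')
  [9] 2/4 → 0 ('')
  [10] 4/7 → 4 ('caac')
  [11] 7/10 → 1 ('c')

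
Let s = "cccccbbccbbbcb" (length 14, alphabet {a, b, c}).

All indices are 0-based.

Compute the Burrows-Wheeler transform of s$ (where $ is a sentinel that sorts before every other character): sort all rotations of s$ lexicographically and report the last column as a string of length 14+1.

bccbcbbbccbccc$

rank  rotation         last
    0  $cccccbbccbbbcb  b
    1  b$cccccbbccbbbc  c
    2  bbbcb$cccccbbcc  c
    3  bbcb$cccccbbccb  b
    4  bbccbbbcb$ccccc  c
    5  bcb$cccccbbccbb  b
    6  bccbbbcb$cccccb  b
    7  cb$cccccbbccbbb  b
    8  cbbbcb$cccccbbc  c
    9  cbbccbbbcb$cccc  c
   10  ccbbbcb$cccccbb  b
   11  ccbbccbbbcb$ccc  c
   12  cccbbccbbbcb$cc  c
   13  ccccbbccbbbcb$c  c
   14  cccccbbccbbbcb$  $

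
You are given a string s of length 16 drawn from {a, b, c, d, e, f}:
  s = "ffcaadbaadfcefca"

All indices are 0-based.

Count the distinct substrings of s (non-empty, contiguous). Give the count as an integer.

119

sorted suffixes:
  #0 SA[0]=15  'a'
  #1 SA[1]=3  'aadbaadfcefca'
  #2 SA[2]=7  'aadfcefca'
  #3 SA[3]=4  'adbaadfcefca'
  #4 SA[4]=8  'adfcefca'
  #5 SA[5]=6  'baadfcefca'
  #6 SA[6]=14  'ca'
  #7 SA[7]=2  'caadbaadfcefca'
  #8 SA[8]=11  'cefca'
  #9 SA[9]=5  'dbaadfcefca'
  #10 SA[10]=9  'dfcefca'
  #11 SA[11]=12  'efca'
  #12 SA[12]=13  'fca'
  #13 SA[13]=1  'fcaadbaadfcefca'
  #14 SA[14]=10  'fcefca'
  #15 SA[15]=0  'ffcaadbaadfcefca'

SA = [15, 3, 7, 4, 8, 6, 14, 2, 11, 5, 9, 12, 13, 1, 10, 0]
i: (SA[i-1],SA[i]) lcp shared
  1: (15,3) 1 'a'
  2: (3,7) 3 'aad'
  3: (7,4) 1 'a'
  4: (4,8) 2 'ad'
  5: (8,6) 0 ''
  6: (6,14) 0 ''
  7: (14,2) 2 'ca'
  8: (2,11) 1 'c'
  9: (11,5) 0 ''
  10: (5,9) 1 'd'
  11: (9,12) 0 ''
  12: (12,13) 0 ''
  13: (13,1) 3 'fca'
  14: (1,10) 2 'fc'
  15: (10,0) 1 'f'

n(n+1)/2 = 16·17/2 = 136
Σ LCP = 0 + 1 + 3 + 1 + 2 + 0 + 0 + 2 + 1 + 0 + 1 + 0 + 0 + 3 + 2 + 1 = 17
distinct = 136 − 17 = 119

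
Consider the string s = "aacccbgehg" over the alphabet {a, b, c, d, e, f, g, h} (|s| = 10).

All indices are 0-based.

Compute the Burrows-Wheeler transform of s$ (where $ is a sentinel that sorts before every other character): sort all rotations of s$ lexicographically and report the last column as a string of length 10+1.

g$acccaghbe

rank  rotation     last
    0  $aacccbgehg  g
    1  aacccbgehg$  $
    2  acccbgehg$a  a
    3  bgehg$aaccc  c
    4  cbgehg$aacc  c
    5  ccbgehg$aac  c
    6  cccbgehg$aa  a
    7  ehg$aacccbg  g
    8  g$aacccbgeh  h
    9  gehg$aacccb  b
   10  hg$aacccbge  e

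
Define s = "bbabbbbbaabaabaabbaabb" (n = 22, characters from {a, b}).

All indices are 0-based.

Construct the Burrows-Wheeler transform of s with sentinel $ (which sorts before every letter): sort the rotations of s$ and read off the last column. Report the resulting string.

rank  rotation                 last
    0  $bbabbbbbaabaabaabbaabb  b
    1  aabaabaabbaabb$bbabbbbb  b
    2  aabaabbaabb$bbabbbbbaab  b
    3  aabb$bbabbbbbaabaabaabb  b
    4  aabbaabb$bbabbbbbaabaab  b
    5  abaabaabbaabb$bbabbbbba  a
    6  abaabbaabb$bbabbbbbaaba  a
    7  abb$bbabbbbbaabaabaabba  a
    8  abbaabb$bbabbbbbaabaaba  a
    9  abbbbbaabaabaabbaabb$bb  b
   10  b$bbabbbbbaabaabaabbaab  b
   11  baabaabaabbaabb$bbabbbb  b
   12  baabaabbaabb$bbabbbbbaa  a
   13  baabb$bbabbbbbaabaabaab  b
   14  baabbaabb$bbabbbbbaabaa  a
   15  babbbbbaabaabaabbaabb$b  b
   16  bb$bbabbbbbaabaabaabbaa  a
   17  bbaabaabaabbaabb$bbabbb  b
   18  bbaabb$bbabbbbbaabaabaa  a
   19  bbabbbbbaabaabaabbaabb$  $
   20  bbbaabaabaabbaabb$bbabb  b
   21  bbbbaabaabaabbaabb$bbab  b
   22  bbbbbaabaabaabbaabb$bba  a

bbbbbaaaabbbabababa$bba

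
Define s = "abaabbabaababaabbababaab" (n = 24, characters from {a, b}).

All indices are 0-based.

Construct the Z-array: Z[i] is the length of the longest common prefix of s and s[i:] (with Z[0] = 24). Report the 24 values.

Z[0]=24
i=1: fresh scan; Z[1]=0
i=2: fresh scan; Z[2]=1 scan→box=[2,3)
i=3: fresh scan; Z[3]=2 scan→box=[3,5)
i=4: min(r-i=1, Z[1]=0)=0; Z[4]=0
i=5: fresh scan; Z[5]=0
i=6: fresh scan; Z[6]=5 scan→box=[6,11)
i=7: min(r-i=4, Z[1]=0)=0; Z[7]=0
i=8: min(r-i=3, Z[2]=1)=1; Z[8]=1
i=9: min(r-i=2, Z[3]=2)=2; Z[9]=3 scan→box=[9,12)
i=10: min(r-i=2, Z[1]=0)=0; Z[10]=0
i=11: min(r-i=1, Z[2]=1)=1; Z[11]=9 scan→box=[11,20)
i=12: min(r-i=8, Z[1]=0)=0; Z[12]=0
i=13: min(r-i=7, Z[2]=1)=1; Z[13]=1
i=14: min(r-i=6, Z[3]=2)=2; Z[14]=2
i=15: min(r-i=5, Z[4]=0)=0; Z[15]=0
i=16: min(r-i=4, Z[5]=0)=0; Z[16]=0
i=17: min(r-i=3, Z[6]=5)=3; Z[17]=3
i=18: min(r-i=2, Z[7]=0)=0; Z[18]=0
i=19: min(r-i=1, Z[8]=1)=1; Z[19]=5 scan→box=[19,24)
i=20: min(r-i=4, Z[1]=0)=0; Z[20]=0
i=21: min(r-i=3, Z[2]=1)=1; Z[21]=1
i=22: min(r-i=2, Z[3]=2)=2; Z[22]=2
i=23: min(r-i=1, Z[4]=0)=0; Z[23]=0

[24, 0, 1, 2, 0, 0, 5, 0, 1, 3, 0, 9, 0, 1, 2, 0, 0, 3, 0, 5, 0, 1, 2, 0]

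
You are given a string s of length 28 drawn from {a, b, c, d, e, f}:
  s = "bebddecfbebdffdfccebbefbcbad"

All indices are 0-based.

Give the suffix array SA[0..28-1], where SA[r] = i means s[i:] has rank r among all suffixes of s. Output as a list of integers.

[26, 25, 19, 23, 2, 10, 0, 8, 20, 24, 16, 17, 6, 27, 3, 4, 14, 11, 18, 1, 9, 5, 21, 22, 7, 15, 13, 12]

rank | idx | suffix
   0 |  26 | ad
   1 |  25 | bad
   2 |  19 | bbefbcbad
   3 |  23 | bcbad
   4 |   2 | bddecfbebdffdfccebbefbcbad
   5 |  10 | bdffdfccebbefbcbad
   6 |   0 | bebddecfbebdffdfccebbefbcbad
   7 |   8 | bebdffdfccebbefbcbad
   8 |  20 | befbcbad
   9 |  24 | cbad
  10 |  16 | ccebbefbcbad
  11 |  17 | cebbefbcbad
  12 |   6 | cfbebdffdfccebbefbcbad
  13 |  27 | d
  14 |   3 | ddecfbebdffdfccebbefbcbad
  15 |   4 | decfbebdffdfccebbefbcbad
  16 |  14 | dfccebbefbcbad
  17 |  11 | dffdfccebbefbcbad
  18 |  18 | ebbefbcbad
  19 |   1 | ebddecfbebdffdfccebbefbcbad
  20 |   9 | ebdffdfccebbefbcbad
  21 |   5 | ecfbebdffdfccebbefbcbad
  22 |  21 | efbcbad
  23 |  22 | fbcbad
  24 |   7 | fbebdffdfccebbefbcbad
  25 |  15 | fccebbefbcbad
  26 |  13 | fdfccebbefbcbad
  27 |  12 | ffdfccebbefbcbad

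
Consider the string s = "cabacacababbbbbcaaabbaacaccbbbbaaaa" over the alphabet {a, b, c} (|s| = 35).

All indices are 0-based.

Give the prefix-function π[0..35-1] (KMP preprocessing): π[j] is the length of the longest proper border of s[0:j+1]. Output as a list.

π[0] = 0
j=1 s[j]='a': π[1]=0 (border '')
j=2 s[j]='b': π[2]=0 (border '')
j=3 s[j]='a': π[3]=0 (border '')
j=4 s[j]='c': π[4]=1 (border 'c')
j=5 s[j]='a': π[5]=2 (border 'ca')
j=6 s[j]='c': k: 2→0; π[6]=1 (border 'c')
j=7 s[j]='a': π[7]=2 (border 'ca')
j=8 s[j]='b': π[8]=3 (border 'cab')
j=9 s[j]='a': π[9]=4 (border 'caba')
j=10 s[j]='b': k: 4→0; π[10]=0 (border '')
j=11 s[j]='b': π[11]=0 (border '')
j=12 s[j]='b': π[12]=0 (border '')
j=13 s[j]='b': π[13]=0 (border '')
j=14 s[j]='b': π[14]=0 (border '')
j=15 s[j]='c': π[15]=1 (border 'c')
j=16 s[j]='a': π[16]=2 (border 'ca')
j=17 s[j]='a': k: 2→0; π[17]=0 (border '')
j=18 s[j]='a': π[18]=0 (border '')
j=19 s[j]='b': π[19]=0 (border '')
j=20 s[j]='b': π[20]=0 (border '')
j=21 s[j]='a': π[21]=0 (border '')
j=22 s[j]='a': π[22]=0 (border '')
j=23 s[j]='c': π[23]=1 (border 'c')
j=24 s[j]='a': π[24]=2 (border 'ca')
j=25 s[j]='c': k: 2→0; π[25]=1 (border 'c')
j=26 s[j]='c': k: 1→0; π[26]=1 (border 'c')
j=27 s[j]='b': k: 1→0; π[27]=0 (border '')
j=28 s[j]='b': π[28]=0 (border '')
j=29 s[j]='b': π[29]=0 (border '')
j=30 s[j]='b': π[30]=0 (border '')
j=31 s[j]='a': π[31]=0 (border '')
j=32 s[j]='a': π[32]=0 (border '')
j=33 s[j]='a': π[33]=0 (border '')
j=34 s[j]='a': π[34]=0 (border '')

[0, 0, 0, 0, 1, 2, 1, 2, 3, 4, 0, 0, 0, 0, 0, 1, 2, 0, 0, 0, 0, 0, 0, 1, 2, 1, 1, 0, 0, 0, 0, 0, 0, 0, 0]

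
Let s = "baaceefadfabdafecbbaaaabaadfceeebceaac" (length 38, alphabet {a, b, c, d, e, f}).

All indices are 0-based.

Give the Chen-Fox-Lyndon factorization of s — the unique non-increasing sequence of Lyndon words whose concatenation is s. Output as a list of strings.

emit factor 1: 'b' (i=0, period=1)
emit factor 2: 'aaceefadfabdafecbb' (i=1, period=18)
emit factor 3: 'aaaabaadfceeebceaac' (i=19, period=19)

["b", "aaceefadfabdafecbb", "aaaabaadfceeebceaac"]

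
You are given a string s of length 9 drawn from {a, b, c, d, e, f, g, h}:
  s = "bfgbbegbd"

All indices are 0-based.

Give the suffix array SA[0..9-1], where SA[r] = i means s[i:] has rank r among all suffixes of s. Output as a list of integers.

[3, 7, 4, 0, 8, 5, 1, 2, 6]

sorted suffixes:
  #0 SA[0]=3  'bbegbd'
  #1 SA[1]=7  'bd'
  #2 SA[2]=4  'begbd'
  #3 SA[3]=0  'bfgbbegbd'
  #4 SA[4]=8  'd'
  #5 SA[5]=5  'egbd'
  #6 SA[6]=1  'fgbbegbd'
  #7 SA[7]=2  'gbbegbd'
  #8 SA[8]=6  'gbd'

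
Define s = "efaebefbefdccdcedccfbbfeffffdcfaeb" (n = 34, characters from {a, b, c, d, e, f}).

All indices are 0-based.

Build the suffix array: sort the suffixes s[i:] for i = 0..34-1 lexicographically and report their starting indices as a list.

rank | idx | suffix
   0 |  31 | aeb
   1 |   2 | aebefbefdccdcedccfbbfeffffdcfaeb
   2 |  33 | b
   3 |  20 | bbfeffffdcfaeb
   4 |   4 | befbefdccdcedccfbbfeffffdcfaeb
   5 |   7 | befdccdcedccfbbfeffffdcfaeb
   6 |  21 | bfeffffdcfaeb
   7 |  11 | ccdcedccfbbfeffffdcfaeb
   8 |  17 | ccfbbfeffffdcfaeb
   9 |  12 | cdcedccfbbfeffffdcfaeb
  10 |  14 | cedccfbbfeffffdcfaeb
  11 |  29 | cfaeb
  12 |  18 | cfbbfeffffdcfaeb
  13 |  10 | dccdcedccfbbfeffffdcfaeb
  14 |  16 | dccfbbfeffffdcfaeb
  15 |  13 | dcedccfbbfeffffdcfaeb
  16 |  28 | dcfaeb
  17 |  32 | eb
  18 |   3 | ebefbefdccdcedccfbbfeffffdcfaeb
  19 |  15 | edccfbbfeffffdcfaeb
  20 |   0 | efaebefbefdccdcedccfbbfeffffdcfaeb
  21 |   5 | efbefdccdcedccfbbfeffffdcfaeb
  22 |   8 | efdccdcedccfbbfeffffdcfaeb
  23 |  23 | effffdcfaeb
  24 |  30 | faeb
  25 |   1 | faebefbefdccdcedccfbbfeffffdcfaeb
  26 |  19 | fbbfeffffdcfaeb
  27 |   6 | fbefdccdcedccfbbfeffffdcfaeb
  28 |   9 | fdccdcedccfbbfeffffdcfaeb
  29 |  27 | fdcfaeb
  30 |  22 | feffffdcfaeb
  31 |  26 | ffdcfaeb
  32 |  25 | fffdcfaeb
  33 |  24 | ffffdcfaeb

[31, 2, 33, 20, 4, 7, 21, 11, 17, 12, 14, 29, 18, 10, 16, 13, 28, 32, 3, 15, 0, 5, 8, 23, 30, 1, 19, 6, 9, 27, 22, 26, 25, 24]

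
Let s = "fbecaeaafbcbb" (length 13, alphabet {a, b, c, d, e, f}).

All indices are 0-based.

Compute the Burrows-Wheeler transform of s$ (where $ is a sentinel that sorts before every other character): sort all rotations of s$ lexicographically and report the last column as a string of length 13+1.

rank  rotation        last
    0  $fbecaeaafbcbb  b
    1  aafbcbb$fbecae  e
    2  aeaafbcbb$fbec  c
    3  afbcbb$fbecaea  a
    4  b$fbecaeaafbcb  b
    5  bb$fbecaeaafbc  c
    6  bcbb$fbecaeaaf  f
    7  becaeaafbcbb$f  f
    8  caeaafbcbb$fbe  e
    9  cbb$fbecaeaafb  b
   10  eaafbcbb$fbeca  a
   11  ecaeaafbcbb$fb  b
   12  fbcbb$fbecaeaa  a
   13  fbecaeaafbcbb$  $

becabcffebaba$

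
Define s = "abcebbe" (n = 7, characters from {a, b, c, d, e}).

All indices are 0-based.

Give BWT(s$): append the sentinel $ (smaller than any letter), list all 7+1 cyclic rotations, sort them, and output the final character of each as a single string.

rank  rotation  last
    0  $abcebbe  e
    1  abcebbe$  $
    2  bbe$abce  e
    3  bcebbe$a  a
    4  be$abceb  b
    5  cebbe$ab  b
    6  e$abcebb  b
    7  ebbe$abc  c

e$eabbbc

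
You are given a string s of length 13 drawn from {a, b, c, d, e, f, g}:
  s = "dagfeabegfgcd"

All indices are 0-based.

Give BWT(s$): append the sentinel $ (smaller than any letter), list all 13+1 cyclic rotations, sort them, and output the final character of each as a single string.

rank  rotation        last
    0  $dagfeabegfgcd  d
    1  abegfgcd$dagfe  e
    2  agfeabegfgcd$d  d
    3  begfgcd$dagfea  a
    4  cd$dagfeabegfg  g
    5  d$dagfeabegfgc  c
    6  dagfeabegfgcd$  $
    7  eabegfgcd$dagf  f
    8  egfgcd$dagfeab  b
    9  feabegfgcd$dag  g
   10  fgcd$dagfeabeg  g
   11  gcd$dagfeabegf  f
   12  gfeabegfgcd$da  a
   13  gfgcd$dagfeabe  e

dedagc$fbggfae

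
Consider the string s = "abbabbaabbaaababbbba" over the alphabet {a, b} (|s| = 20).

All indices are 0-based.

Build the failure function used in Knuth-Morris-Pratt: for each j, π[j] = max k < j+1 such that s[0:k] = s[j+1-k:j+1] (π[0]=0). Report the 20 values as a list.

[0, 0, 0, 1, 2, 3, 4, 1, 2, 3, 4, 1, 1, 2, 1, 2, 3, 0, 0, 1]

π[0] = 0
j=1 s[j]='b': π[1]=0 (border '')
j=2 s[j]='b': π[2]=0 (border '')
j=3 s[j]='a': π[3]=1 (border 'a')
j=4 s[j]='b': π[4]=2 (border 'ab')
j=5 s[j]='b': π[5]=3 (border 'abb')
j=6 s[j]='a': π[6]=4 (border 'abba')
j=7 s[j]='a': k: 4→1→0; π[7]=1 (border 'a')
j=8 s[j]='b': π[8]=2 (border 'ab')
j=9 s[j]='b': π[9]=3 (border 'abb')
j=10 s[j]='a': π[10]=4 (border 'abba')
j=11 s[j]='a': k: 4→1→0; π[11]=1 (border 'a')
j=12 s[j]='a': k: 1→0; π[12]=1 (border 'a')
j=13 s[j]='b': π[13]=2 (border 'ab')
j=14 s[j]='a': k: 2→0; π[14]=1 (border 'a')
j=15 s[j]='b': π[15]=2 (border 'ab')
j=16 s[j]='b': π[16]=3 (border 'abb')
j=17 s[j]='b': k: 3→0; π[17]=0 (border '')
j=18 s[j]='b': π[18]=0 (border '')
j=19 s[j]='a': π[19]=1 (border 'a')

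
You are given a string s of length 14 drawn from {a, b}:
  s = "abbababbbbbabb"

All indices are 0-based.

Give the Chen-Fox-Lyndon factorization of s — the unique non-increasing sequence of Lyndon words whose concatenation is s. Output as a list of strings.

emit factor 1: 'abb' (i=0, period=3)
emit factor 2: 'ababbbbbabb' (i=3, period=11)

["abb", "ababbbbbabb"]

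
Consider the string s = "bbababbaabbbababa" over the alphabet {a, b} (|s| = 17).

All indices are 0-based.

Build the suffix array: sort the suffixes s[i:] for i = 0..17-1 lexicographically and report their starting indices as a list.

[16, 7, 14, 12, 2, 4, 8, 15, 6, 13, 11, 1, 3, 5, 10, 0, 9]

rank | idx | suffix
   0 |  16 | a
   1 |   7 | aabbbababa
   2 |  14 | aba
   3 |  12 | ababa
   4 |   2 | ababbaabbbababa
   5 |   4 | abbaabbbababa
   6 |   8 | abbbababa
   7 |  15 | ba
   8 |   6 | baabbbababa
   9 |  13 | baba
  10 |  11 | bababa
  11 |   1 | bababbaabbbababa
  12 |   3 | babbaabbbababa
  13 |   5 | bbaabbbababa
  14 |  10 | bbababa
  15 |   0 | bbababbaabbbababa
  16 |   9 | bbbababa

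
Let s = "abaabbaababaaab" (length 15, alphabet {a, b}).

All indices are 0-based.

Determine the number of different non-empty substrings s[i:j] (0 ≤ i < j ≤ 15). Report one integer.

89

rank→(start, suffix):
  0 → (11, 'aaab')
  1 → (12, 'aab')
  2 → (6, 'aababaaab')
  3 → (2, 'aabbaababaaab')
  4 → (13, 'ab')
  5 → (9, 'abaaab')
  6 → (0, 'abaabbaababaaab')
  7 → (7, 'ababaaab')
  8 → (3, 'abbaababaaab')
  9 → (14, 'b')
  10 → (10, 'baaab')
  11 → (5, 'baababaaab')
  12 → (1, 'baabbaababaaab')
  13 → (8, 'babaaab')
  14 → (4, 'bbaababaaab')

SA = [11, 12, 6, 2, 13, 9, 0, 7, 3, 14, 10, 5, 1, 8, 4]
i: (SA[i-1],SA[i]) lcp shared
  1: (11,12) 2 'aa'
  2: (12,6) 3 'aab'
  3: (6,2) 3 'aab'
  4: (2,13) 1 'a'
  5: (13,9) 2 'ab'
  6: (9,0) 4 'abaa'
  7: (0,7) 3 'aba'
  8: (7,3) 2 'ab'
  9: (3,14) 0 ''
  10: (14,10) 1 'b'
  11: (10,5) 3 'baa'
  12: (5,1) 4 'baab'
  13: (1,8) 2 'ba'
  14: (8,4) 1 'b'

n(n+1)/2 = 15·16/2 = 120
Σ LCP = 0 + 2 + 3 + 3 + 1 + 2 + 4 + 3 + 2 + 0 + 1 + 3 + 4 + 2 + 1 = 31
distinct = 120 − 31 = 89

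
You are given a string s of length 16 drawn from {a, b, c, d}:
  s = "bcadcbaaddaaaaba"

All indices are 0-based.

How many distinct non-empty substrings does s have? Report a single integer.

rank→(start, suffix):
  0 → (15, 'a')
  1 → (10, 'aaaaba')
  2 → (11, 'aaaba')
  3 → (12, 'aaba')
  4 → (6, 'aaddaaaaba')
  5 → (13, 'aba')
  6 → (2, 'adcbaaddaaaaba')
  7 → (7, 'addaaaaba')
  8 → (14, 'ba')
  9 → (5, 'baaddaaaaba')
  10 → (0, 'bcadcbaaddaaaaba')
  11 → (1, 'cadcbaaddaaaaba')
  12 → (4, 'cbaaddaaaaba')
  13 → (9, 'daaaaba')
  14 → (3, 'dcbaaddaaaaba')
  15 → (8, 'ddaaaaba')

SA = [15, 10, 11, 12, 6, 13, 2, 7, 14, 5, 0, 1, 4, 9, 3, 8]
rank  pair      lcp
   1  s[15:],s[10:]  1  'a'
   2  s[10:],s[11:]  3  'aaa'
   3  s[11:],s[12:]  2  'aa'
   4  s[12:],s[6:]  2  'aa'
   5  s[6:],s[13:]  1  'a'
   6  s[13:],s[2:]  1  'a'
   7  s[2:],s[7:]  2  'ad'
   8  s[7:],s[14:]  0  ''
   9  s[14:],s[5:]  2  'ba'
  10  s[5:],s[0:]  1  'b'
  11  s[0:],s[1:]  0  ''
  12  s[1:],s[4:]  1  'c'
  13  s[4:],s[9:]  0  ''
  14  s[9:],s[3:]  1  'd'
  15  s[3:],s[8:]  1  'd'

n(n+1)/2 = 16·17/2 = 136
Σ LCP = 0 + 1 + 3 + 2 + 2 + 1 + 1 + 2 + 0 + 2 + 1 + 0 + 1 + 0 + 1 + 1 = 18
distinct = 136 − 18 = 118

118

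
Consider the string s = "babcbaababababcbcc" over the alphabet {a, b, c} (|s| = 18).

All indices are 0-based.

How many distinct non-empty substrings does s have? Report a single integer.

129

rank | idx | suffix
   0 |   5 | aababababcbcc
   1 |   6 | ababababcbcc
   2 |   8 | abababcbcc
   3 |  10 | ababcbcc
   4 |   1 | abcbaababababcbcc
   5 |  12 | abcbcc
   6 |   4 | baababababcbcc
   7 |   7 | babababcbcc
   8 |   9 | bababcbcc
   9 |   0 | babcbaababababcbcc
  10 |  11 | babcbcc
  11 |   2 | bcbaababababcbcc
  12 |  13 | bcbcc
  13 |  15 | bcc
  14 |  17 | c
  15 |   3 | cbaababababcbcc
  16 |  14 | cbcc
  17 |  16 | cc

SA = [5, 6, 8, 10, 1, 12, 4, 7, 9, 0, 11, 2, 13, 15, 17, 3, 14, 16]
i: (SA[i-1],SA[i]) lcp shared
  1: (5,6) 1 'a'
  2: (6,8) 6 'ababab'
  3: (8,10) 4 'abab'
  4: (10,1) 2 'ab'
  5: (1,12) 4 'abcb'
  6: (12,4) 0 ''
  7: (4,7) 2 'ba'
  8: (7,9) 5 'babab'
  9: (9,0) 3 'bab'
  10: (0,11) 5 'babcb'
  11: (11,2) 1 'b'
  12: (2,13) 3 'bcb'
  13: (13,15) 2 'bc'
  14: (15,17) 0 ''
  15: (17,3) 1 'c'
  16: (3,14) 2 'cb'
  17: (14,16) 1 'c'

n(n+1)/2 = 18·19/2 = 171
Σ LCP = 0 + 1 + 6 + 4 + 2 + 4 + 0 + 2 + 5 + 3 + 5 + 1 + 3 + 2 + 0 + 1 + 2 + 1 = 42
distinct = 171 − 42 = 129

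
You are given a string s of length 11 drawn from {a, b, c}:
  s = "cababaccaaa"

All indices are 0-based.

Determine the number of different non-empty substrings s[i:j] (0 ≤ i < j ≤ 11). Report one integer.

53

rank→(start, suffix):
  0 → (10, 'a')
  1 → (9, 'aa')
  2 → (8, 'aaa')
  3 → (1, 'ababaccaaa')
  4 → (3, 'abaccaaa')
  5 → (5, 'accaaa')
  6 → (2, 'babaccaaa')
  7 → (4, 'baccaaa')
  8 → (7, 'caaa')
  9 → (0, 'cababaccaaa')
  10 → (6, 'ccaaa')

SA = [10, 9, 8, 1, 3, 5, 2, 4, 7, 0, 6]
i: (SA[i-1],SA[i]) lcp shared
  1: (10,9) 1 'a'
  2: (9,8) 2 'aa'
  3: (8,1) 1 'a'
  4: (1,3) 3 'aba'
  5: (3,5) 1 'a'
  6: (5,2) 0 ''
  7: (2,4) 2 'ba'
  8: (4,7) 0 ''
  9: (7,0) 2 'ca'
  10: (0,6) 1 'c'

n(n+1)/2 = 11·12/2 = 66
Σ LCP = 0 + 1 + 2 + 1 + 3 + 1 + 0 + 2 + 0 + 2 + 1 = 13
distinct = 66 − 13 = 53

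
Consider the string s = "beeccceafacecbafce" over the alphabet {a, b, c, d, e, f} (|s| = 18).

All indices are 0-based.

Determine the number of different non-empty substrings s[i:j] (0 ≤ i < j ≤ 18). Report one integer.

153

rank | idx | suffix
   0 |   9 | acecbafce
   1 |   7 | afacecbafce
   2 |  14 | afce
   3 |  13 | bafce
   4 |   0 | beeccceafacecbafce
   5 |  12 | cbafce
   6 |   3 | ccceafacecbafce
   7 |   4 | cceafacecbafce
   8 |  16 | ce
   9 |   5 | ceafacecbafce
  10 |  10 | cecbafce
  11 |  17 | e
  12 |   6 | eafacecbafce
  13 |  11 | ecbafce
  14 |   2 | eccceafacecbafce
  15 |   1 | eeccceafacecbafce
  16 |   8 | facecbafce
  17 |  15 | fce

SA = [9, 7, 14, 13, 0, 12, 3, 4, 16, 5, 10, 17, 6, 11, 2, 1, 8, 15]
[i] adj suffixes → lcp
  [1] 9/7 → 1 ('a')
  [2] 7/14 → 2 ('af')
  [3] 14/13 → 0 ('')
  [4] 13/0 → 1 ('b')
  [5] 0/12 → 0 ('')
  [6] 12/3 → 1 ('c')
  [7] 3/4 → 2 ('cc')
  [8] 4/16 → 1 ('c')
  [9] 16/5 → 2 ('ce')
  [10] 5/10 → 2 ('ce')
  [11] 10/17 → 0 ('')
  [12] 17/6 → 1 ('e')
  [13] 6/11 → 1 ('e')
  [14] 11/2 → 2 ('ec')
  [15] 2/1 → 1 ('e')
  [16] 1/8 → 0 ('')
  [17] 8/15 → 1 ('f')

n(n+1)/2 = 18·19/2 = 171
Σ LCP = 0 + 1 + 2 + 0 + 1 + 0 + 1 + 2 + 1 + 2 + 2 + 0 + 1 + 1 + 2 + 1 + 0 + 1 = 18
distinct = 171 − 18 = 153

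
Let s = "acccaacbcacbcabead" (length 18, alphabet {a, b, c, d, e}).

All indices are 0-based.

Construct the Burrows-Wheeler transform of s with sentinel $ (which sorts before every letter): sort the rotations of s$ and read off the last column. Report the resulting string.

rank  rotation             last
    0  $acccaacbcacbcabead  d
    1  aacbcacbcabead$accc  c
    2  abead$acccaacbcacbc  c
    3  acbcabead$acccaacbc  c
    4  acbcacbcabead$accca  a
    5  acccaacbcacbcabead$  $
    6  ad$acccaacbcacbcabe  e
    7  bcabead$acccaacbcac  c
    8  bcacbcabead$acccaac  c
    9  bead$acccaacbcacbca  a
   10  caacbcacbcabead$acc  c
   11  cabead$acccaacbcacb  b
   12  cacbcabead$acccaacb  b
   13  cbcabead$acccaacbca  a
   14  cbcacbcabead$acccaa  a
   15  ccaacbcacbcabead$ac  c
   16  cccaacbcacbcabead$a  a
   17  d$acccaacbcacbcabea  a
   18  ead$acccaacbcacbcab  b

dccca$eccacbbaacaab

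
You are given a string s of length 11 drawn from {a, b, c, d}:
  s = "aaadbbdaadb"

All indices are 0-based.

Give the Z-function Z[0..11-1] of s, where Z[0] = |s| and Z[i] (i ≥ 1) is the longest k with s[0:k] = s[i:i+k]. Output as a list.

[11, 2, 1, 0, 0, 0, 0, 2, 1, 0, 0]

Z[0]=11
i=1: i≥r, start 0; Z[1]=2 grow→box=[1,3)
i=2: min(r-i=1, Z[1]=2)=1; Z[2]=1
i=3: i≥r, start 0; Z[3]=0
i=4: i≥r, start 0; Z[4]=0
i=5: i≥r, start 0; Z[5]=0
i=6: i≥r, start 0; Z[6]=0
i=7: i≥r, start 0; Z[7]=2 grow→box=[7,9)
i=8: min(r-i=1, Z[1]=2)=1; Z[8]=1
i=9: i≥r, start 0; Z[9]=0
i=10: i≥r, start 0; Z[10]=0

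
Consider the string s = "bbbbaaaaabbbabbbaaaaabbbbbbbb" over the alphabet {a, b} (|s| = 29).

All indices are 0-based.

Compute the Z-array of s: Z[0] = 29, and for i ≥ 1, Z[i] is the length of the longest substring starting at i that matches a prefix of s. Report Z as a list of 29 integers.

[29, 3, 2, 1, 0, 0, 0, 0, 0, 3, 2, 1, 0, 3, 2, 1, 0, 0, 0, 0, 0, 4, 4, 4, 4, 4, 3, 2, 1]

Z[0]=29
i=1: outside box; Z[1]=3 scan→box=[1,4)
i=2: min(r-i=2, Z[1]=3)=2; Z[2]=2
i=3: min(r-i=1, Z[2]=2)=1; Z[3]=1
i=4: outside box; Z[4]=0
i=5: outside box; Z[5]=0
i=6: outside box; Z[6]=0
i=7: outside box; Z[7]=0
i=8: outside box; Z[8]=0
i=9: outside box; Z[9]=3 scan→box=[9,12)
i=10: min(r-i=2, Z[1]=3)=2; Z[10]=2
i=11: min(r-i=1, Z[2]=2)=1; Z[11]=1
i=12: outside box; Z[12]=0
i=13: outside box; Z[13]=3 scan→box=[13,16)
i=14: min(r-i=2, Z[1]=3)=2; Z[14]=2
i=15: min(r-i=1, Z[2]=2)=1; Z[15]=1
i=16: outside box; Z[16]=0
i=17: outside box; Z[17]=0
i=18: outside box; Z[18]=0
i=19: outside box; Z[19]=0
i=20: outside box; Z[20]=0
i=21: outside box; Z[21]=4 scan→box=[21,25)
i=22: min(r-i=3, Z[1]=3)=3; Z[22]=4 scan→box=[22,26)
i=23: min(r-i=3, Z[1]=3)=3; Z[23]=4 scan→box=[23,27)
i=24: min(r-i=3, Z[1]=3)=3; Z[24]=4 scan→box=[24,28)
i=25: min(r-i=3, Z[1]=3)=3; Z[25]=4 scan→box=[25,29)
i=26: min(r-i=3, Z[1]=3)=3; Z[26]=3
i=27: min(r-i=2, Z[2]=2)=2; Z[27]=2
i=28: min(r-i=1, Z[3]=1)=1; Z[28]=1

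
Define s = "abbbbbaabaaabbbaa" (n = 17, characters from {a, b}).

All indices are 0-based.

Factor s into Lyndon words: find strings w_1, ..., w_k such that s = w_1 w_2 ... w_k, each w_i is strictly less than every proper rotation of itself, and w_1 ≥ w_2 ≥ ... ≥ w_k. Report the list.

emit factor 1: 'abbbbb' (i=0, period=6)
emit factor 2: 'aab' (i=6, period=3)
emit factor 3: 'aaabbb' (i=9, period=6)
emit factor 4: 'a' (i=15, period=1)
emit factor 5: 'a' (i=16, period=1)

["abbbbb", "aab", "aaabbb", "a", "a"]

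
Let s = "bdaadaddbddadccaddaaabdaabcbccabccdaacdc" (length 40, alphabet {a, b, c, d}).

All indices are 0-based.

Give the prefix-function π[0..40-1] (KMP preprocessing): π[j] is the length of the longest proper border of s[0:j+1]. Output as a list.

π[0] = 0
j=1 s[j]='d': π[1]=0 (border '')
j=2 s[j]='a': π[2]=0 (border '')
j=3 s[j]='a': π[3]=0 (border '')
j=4 s[j]='d': π[4]=0 (border '')
j=5 s[j]='a': π[5]=0 (border '')
j=6 s[j]='d': π[6]=0 (border '')
j=7 s[j]='d': π[7]=0 (border '')
j=8 s[j]='b': π[8]=1 (border 'b')
j=9 s[j]='d': π[9]=2 (border 'bd')
j=10 s[j]='d': k: 2→0; π[10]=0 (border '')
j=11 s[j]='a': π[11]=0 (border '')
j=12 s[j]='d': π[12]=0 (border '')
j=13 s[j]='c': π[13]=0 (border '')
j=14 s[j]='c': π[14]=0 (border '')
j=15 s[j]='a': π[15]=0 (border '')
j=16 s[j]='d': π[16]=0 (border '')
j=17 s[j]='d': π[17]=0 (border '')
j=18 s[j]='a': π[18]=0 (border '')
j=19 s[j]='a': π[19]=0 (border '')
j=20 s[j]='a': π[20]=0 (border '')
j=21 s[j]='b': π[21]=1 (border 'b')
j=22 s[j]='d': π[22]=2 (border 'bd')
j=23 s[j]='a': π[23]=3 (border 'bda')
j=24 s[j]='a': π[24]=4 (border 'bdaa')
j=25 s[j]='b': k: 4→0; π[25]=1 (border 'b')
j=26 s[j]='c': k: 1→0; π[26]=0 (border '')
j=27 s[j]='b': π[27]=1 (border 'b')
j=28 s[j]='c': k: 1→0; π[28]=0 (border '')
j=29 s[j]='c': π[29]=0 (border '')
j=30 s[j]='a': π[30]=0 (border '')
j=31 s[j]='b': π[31]=1 (border 'b')
j=32 s[j]='c': k: 1→0; π[32]=0 (border '')
j=33 s[j]='c': π[33]=0 (border '')
j=34 s[j]='d': π[34]=0 (border '')
j=35 s[j]='a': π[35]=0 (border '')
j=36 s[j]='a': π[36]=0 (border '')
j=37 s[j]='c': π[37]=0 (border '')
j=38 s[j]='d': π[38]=0 (border '')
j=39 s[j]='c': π[39]=0 (border '')

[0, 0, 0, 0, 0, 0, 0, 0, 1, 2, 0, 0, 0, 0, 0, 0, 0, 0, 0, 0, 0, 1, 2, 3, 4, 1, 0, 1, 0, 0, 0, 1, 0, 0, 0, 0, 0, 0, 0, 0]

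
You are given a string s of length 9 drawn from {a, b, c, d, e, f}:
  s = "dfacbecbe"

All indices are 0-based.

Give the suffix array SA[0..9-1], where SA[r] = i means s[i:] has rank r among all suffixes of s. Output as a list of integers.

[2, 7, 4, 6, 3, 0, 8, 5, 1]

sorted suffixes:
  #0 SA[0]=2  'acbecbe'
  #1 SA[1]=7  'be'
  #2 SA[2]=4  'becbe'
  #3 SA[3]=6  'cbe'
  #4 SA[4]=3  'cbecbe'
  #5 SA[5]=0  'dfacbecbe'
  #6 SA[6]=8  'e'
  #7 SA[7]=5  'ecbe'
  #8 SA[8]=1  'facbecbe'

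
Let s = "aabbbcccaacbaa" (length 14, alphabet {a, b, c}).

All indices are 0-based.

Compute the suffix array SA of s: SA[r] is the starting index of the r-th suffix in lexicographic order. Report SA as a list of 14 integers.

sorted suffixes:
  #0 SA[0]=13  'a'
  #1 SA[1]=12  'aa'
  #2 SA[2]=0  'aabbbcccaacbaa'
  #3 SA[3]=8  'aacbaa'
  #4 SA[4]=1  'abbbcccaacbaa'
  #5 SA[5]=9  'acbaa'
  #6 SA[6]=11  'baa'
  #7 SA[7]=2  'bbbcccaacbaa'
  #8 SA[8]=3  'bbcccaacbaa'
  #9 SA[9]=4  'bcccaacbaa'
  #10 SA[10]=7  'caacbaa'
  #11 SA[11]=10  'cbaa'
  #12 SA[12]=6  'ccaacbaa'
  #13 SA[13]=5  'cccaacbaa'

[13, 12, 0, 8, 1, 9, 11, 2, 3, 4, 7, 10, 6, 5]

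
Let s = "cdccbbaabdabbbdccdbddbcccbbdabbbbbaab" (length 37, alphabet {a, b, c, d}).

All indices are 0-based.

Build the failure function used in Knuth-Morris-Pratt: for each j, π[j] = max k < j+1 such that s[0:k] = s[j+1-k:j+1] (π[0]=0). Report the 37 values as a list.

[0, 0, 1, 1, 0, 0, 0, 0, 0, 0, 0, 0, 0, 0, 0, 1, 1, 2, 0, 0, 0, 0, 1, 1, 1, 0, 0, 0, 0, 0, 0, 0, 0, 0, 0, 0, 0]

π[0] = 0
j=1 s[j]='d': π[1]=0 (border '')
j=2 s[j]='c': π[2]=1 (border 'c')
j=3 s[j]='c': k: 1→0; π[3]=1 (border 'c')
j=4 s[j]='b': k: 1→0; π[4]=0 (border '')
j=5 s[j]='b': π[5]=0 (border '')
j=6 s[j]='a': π[6]=0 (border '')
j=7 s[j]='a': π[7]=0 (border '')
j=8 s[j]='b': π[8]=0 (border '')
j=9 s[j]='d': π[9]=0 (border '')
j=10 s[j]='a': π[10]=0 (border '')
j=11 s[j]='b': π[11]=0 (border '')
j=12 s[j]='b': π[12]=0 (border '')
j=13 s[j]='b': π[13]=0 (border '')
j=14 s[j]='d': π[14]=0 (border '')
j=15 s[j]='c': π[15]=1 (border 'c')
j=16 s[j]='c': k: 1→0; π[16]=1 (border 'c')
j=17 s[j]='d': π[17]=2 (border 'cd')
j=18 s[j]='b': k: 2→0; π[18]=0 (border '')
j=19 s[j]='d': π[19]=0 (border '')
j=20 s[j]='d': π[20]=0 (border '')
j=21 s[j]='b': π[21]=0 (border '')
j=22 s[j]='c': π[22]=1 (border 'c')
j=23 s[j]='c': k: 1→0; π[23]=1 (border 'c')
j=24 s[j]='c': k: 1→0; π[24]=1 (border 'c')
j=25 s[j]='b': k: 1→0; π[25]=0 (border '')
j=26 s[j]='b': π[26]=0 (border '')
j=27 s[j]='d': π[27]=0 (border '')
j=28 s[j]='a': π[28]=0 (border '')
j=29 s[j]='b': π[29]=0 (border '')
j=30 s[j]='b': π[30]=0 (border '')
j=31 s[j]='b': π[31]=0 (border '')
j=32 s[j]='b': π[32]=0 (border '')
j=33 s[j]='b': π[33]=0 (border '')
j=34 s[j]='a': π[34]=0 (border '')
j=35 s[j]='a': π[35]=0 (border '')
j=36 s[j]='b': π[36]=0 (border '')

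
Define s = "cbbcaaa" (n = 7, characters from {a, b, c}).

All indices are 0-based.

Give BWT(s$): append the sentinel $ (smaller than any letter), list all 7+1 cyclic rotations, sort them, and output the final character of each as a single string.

rank  rotation  last
    0  $cbbcaaa  a
    1  a$cbbcaa  a
    2  aa$cbbca  a
    3  aaa$cbbc  c
    4  bbcaaa$c  c
    5  bcaaa$cb  b
    6  caaa$cbb  b
    7  cbbcaaa$  $

aaaccbb$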